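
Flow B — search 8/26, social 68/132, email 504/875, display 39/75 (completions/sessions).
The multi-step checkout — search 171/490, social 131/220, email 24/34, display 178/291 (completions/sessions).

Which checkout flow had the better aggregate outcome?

Search: Flow B 8/26 = 30.8%, the multi-step checkout 171/490 = 34.9% → the multi-step checkout
Social: Flow B 68/132 = 51.5%, the multi-step checkout 131/220 = 59.5% → the multi-step checkout
Email: Flow B 504/875 = 57.6%, the multi-step checkout 24/34 = 70.6% → the multi-step checkout
Display: Flow B 39/75 = 52.0%, the multi-step checkout 178/291 = 61.2% → the multi-step checkout
Overall: Flow B 619/1108 = 55.9%, the multi-step checkout 504/1035 = 48.7% → Flow B
(The multi-step checkout wins every traffic group but Flow B wins overall — the multi-step checkout's sessions skew toward the low-rate search group.)

Flow B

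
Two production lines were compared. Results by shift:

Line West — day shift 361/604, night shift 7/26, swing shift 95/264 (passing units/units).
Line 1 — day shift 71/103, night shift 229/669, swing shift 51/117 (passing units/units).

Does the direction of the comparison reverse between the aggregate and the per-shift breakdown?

Day shift: Line West 361/604 = 59.8%, Line 1 71/103 = 68.9% → Line 1
Night shift: Line West 7/26 = 26.9%, Line 1 229/669 = 34.2% → Line 1
Swing shift: Line West 95/264 = 36.0%, Line 1 51/117 = 43.6% → Line 1
Overall: Line West 463/894 = 51.8%, Line 1 351/889 = 39.5% → Line West
Line 1 wins each shift group but Line West wins overall — the comparison reverses. Line 1's units skew toward night shift, which has a lower base rate.

Yes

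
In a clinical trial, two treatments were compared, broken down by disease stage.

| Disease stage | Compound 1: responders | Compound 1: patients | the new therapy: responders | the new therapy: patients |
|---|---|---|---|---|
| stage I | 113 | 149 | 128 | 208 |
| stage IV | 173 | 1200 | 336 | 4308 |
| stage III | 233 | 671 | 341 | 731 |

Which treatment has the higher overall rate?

Compound 1

Stage I: Compound 1 113/149 = 75.8%, the new therapy 128/208 = 61.5% → Compound 1
Stage IV: Compound 1 173/1200 = 14.4%, the new therapy 336/4308 = 7.8% → Compound 1
Stage III: Compound 1 233/671 = 34.7%, the new therapy 341/731 = 46.6% → the new therapy
Overall: Compound 1 519/2020 = 25.7%, the new therapy 805/5247 = 15.3% → Compound 1
(Neither sweeps every disease group, but Compound 1 has the higher pooled rate.)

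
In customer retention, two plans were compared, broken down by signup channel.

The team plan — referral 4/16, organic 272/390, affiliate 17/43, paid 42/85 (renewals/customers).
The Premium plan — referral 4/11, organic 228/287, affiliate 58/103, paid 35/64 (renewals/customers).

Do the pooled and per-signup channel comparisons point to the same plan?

Yes

Referral: the team plan 4/16 = 25.0%, the Premium plan 4/11 = 36.4% → the Premium plan
Organic: the team plan 272/390 = 69.7%, the Premium plan 228/287 = 79.4% → the Premium plan
Affiliate: the team plan 17/43 = 39.5%, the Premium plan 58/103 = 56.3% → the Premium plan
Paid: the team plan 42/85 = 49.4%, the Premium plan 35/64 = 54.7% → the Premium plan
Overall: the team plan 335/534 = 62.7%, the Premium plan 325/465 = 69.9% → the Premium plan
The Premium plan wins overall and in every signup group — no reversal.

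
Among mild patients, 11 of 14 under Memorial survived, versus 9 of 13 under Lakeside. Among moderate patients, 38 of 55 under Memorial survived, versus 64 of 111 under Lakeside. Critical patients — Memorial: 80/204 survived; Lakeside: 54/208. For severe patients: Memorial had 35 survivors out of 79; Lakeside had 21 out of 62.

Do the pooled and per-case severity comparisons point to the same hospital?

Yes

Mild: Memorial 11/14 = 78.6%, Lakeside 9/13 = 69.2% → Memorial
Moderate: Memorial 38/55 = 69.1%, Lakeside 64/111 = 57.7% → Memorial
Critical: Memorial 80/204 = 39.2%, Lakeside 54/208 = 26.0% → Memorial
Severe: Memorial 35/79 = 44.3%, Lakeside 21/62 = 33.9% → Memorial
Overall: Memorial 164/352 = 46.6%, Lakeside 148/394 = 37.6% → Memorial
Memorial wins overall and in every case group — no reversal.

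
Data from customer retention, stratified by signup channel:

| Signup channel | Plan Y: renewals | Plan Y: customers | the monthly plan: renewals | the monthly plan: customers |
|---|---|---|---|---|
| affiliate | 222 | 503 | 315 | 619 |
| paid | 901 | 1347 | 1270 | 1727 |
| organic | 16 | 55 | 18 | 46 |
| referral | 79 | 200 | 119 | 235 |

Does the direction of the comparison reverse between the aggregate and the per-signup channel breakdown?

No

Affiliate: Plan Y 222/503 = 44.1%, the monthly plan 315/619 = 50.9% → the monthly plan
Paid: Plan Y 901/1347 = 66.9%, the monthly plan 1270/1727 = 73.5% → the monthly plan
Organic: Plan Y 16/55 = 29.1%, the monthly plan 18/46 = 39.1% → the monthly plan
Referral: Plan Y 79/200 = 39.5%, the monthly plan 119/235 = 50.6% → the monthly plan
Overall: Plan Y 1218/2105 = 57.9%, the monthly plan 1722/2627 = 65.6% → the monthly plan
The monthly plan wins overall and in every signup group — no reversal.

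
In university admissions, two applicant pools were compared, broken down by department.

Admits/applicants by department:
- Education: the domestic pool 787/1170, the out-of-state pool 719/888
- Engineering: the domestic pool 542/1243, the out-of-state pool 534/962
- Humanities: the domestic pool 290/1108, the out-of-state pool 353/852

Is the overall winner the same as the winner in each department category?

Education: the domestic pool 787/1170 = 67.3%, the out-of-state pool 719/888 = 81.0% → the out-of-state pool
Engineering: the domestic pool 542/1243 = 43.6%, the out-of-state pool 534/962 = 55.5% → the out-of-state pool
Humanities: the domestic pool 290/1108 = 26.2%, the out-of-state pool 353/852 = 41.4% → the out-of-state pool
Overall: the domestic pool 1619/3521 = 46.0%, the out-of-state pool 1606/2702 = 59.4% → the out-of-state pool
The out-of-state pool wins overall and in every department group — no reversal.

Yes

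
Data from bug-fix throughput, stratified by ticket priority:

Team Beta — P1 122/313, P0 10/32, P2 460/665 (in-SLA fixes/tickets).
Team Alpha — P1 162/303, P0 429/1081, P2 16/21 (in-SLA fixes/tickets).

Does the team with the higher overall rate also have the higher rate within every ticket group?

No

P1: Team Beta 122/313 = 39.0%, Team Alpha 162/303 = 53.5% → Team Alpha
P0: Team Beta 10/32 = 31.2%, Team Alpha 429/1081 = 39.7% → Team Alpha
P2: Team Beta 460/665 = 69.2%, Team Alpha 16/21 = 76.2% → Team Alpha
Overall: Team Beta 592/1010 = 58.6%, Team Alpha 607/1405 = 43.2% → Team Beta
Team Alpha wins each ticket group but Team Beta wins overall — the comparison reverses. Team Alpha's tickets skew toward P0, which has a lower base rate.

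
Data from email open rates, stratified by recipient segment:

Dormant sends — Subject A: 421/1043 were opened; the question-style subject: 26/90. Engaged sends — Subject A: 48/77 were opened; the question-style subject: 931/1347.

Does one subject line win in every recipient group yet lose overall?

Dormant: Subject A 421/1043 = 40.4%, the question-style subject 26/90 = 28.9% → Subject A
Engaged: Subject A 48/77 = 62.3%, the question-style subject 931/1347 = 69.1% → the question-style subject
Overall: Subject A 469/1120 = 41.9%, the question-style subject 957/1437 = 66.6% → the question-style subject
Neither sweeps: Subject A wins 1 of 2 groups, the question-style subject wins 1. The question-style subject wins overall but not every group — no Simpson reversal.

No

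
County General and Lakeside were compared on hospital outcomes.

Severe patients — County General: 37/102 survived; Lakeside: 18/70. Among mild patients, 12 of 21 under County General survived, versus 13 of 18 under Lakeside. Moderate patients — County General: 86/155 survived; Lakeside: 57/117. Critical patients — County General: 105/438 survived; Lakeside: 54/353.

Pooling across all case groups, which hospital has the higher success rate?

County General

Severe: County General 37/102 = 36.3%, Lakeside 18/70 = 25.7% → County General
Mild: County General 12/21 = 57.1%, Lakeside 13/18 = 72.2% → Lakeside
Moderate: County General 86/155 = 55.5%, Lakeside 57/117 = 48.7% → County General
Critical: County General 105/438 = 24.0%, Lakeside 54/353 = 15.3% → County General
Overall: County General 240/716 = 33.5%, Lakeside 142/558 = 25.4% → County General
(Neither sweeps every case group, but County General has the higher pooled rate.)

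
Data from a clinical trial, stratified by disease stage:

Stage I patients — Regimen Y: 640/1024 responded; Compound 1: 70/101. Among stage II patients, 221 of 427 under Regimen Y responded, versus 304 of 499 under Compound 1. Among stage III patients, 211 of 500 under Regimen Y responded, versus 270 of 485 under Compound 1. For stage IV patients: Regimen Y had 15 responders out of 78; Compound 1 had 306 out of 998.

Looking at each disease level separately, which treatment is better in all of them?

Compound 1

Stage I: Regimen Y 640/1024 = 62.5%, Compound 1 70/101 = 69.3% → Compound 1
Stage II: Regimen Y 221/427 = 51.8%, Compound 1 304/499 = 60.9% → Compound 1
Stage III: Regimen Y 211/500 = 42.2%, Compound 1 270/485 = 55.7% → Compound 1
Stage IV: Regimen Y 15/78 = 19.2%, Compound 1 306/998 = 30.7% → Compound 1
Compound 1 has the higher rate in all 4 groups.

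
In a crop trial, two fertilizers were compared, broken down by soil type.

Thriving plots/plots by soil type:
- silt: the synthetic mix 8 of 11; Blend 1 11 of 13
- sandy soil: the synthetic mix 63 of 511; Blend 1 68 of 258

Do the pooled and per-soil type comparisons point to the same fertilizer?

Silt: the synthetic mix 8/11 = 72.7%, Blend 1 11/13 = 84.6% → Blend 1
Sandy soil: the synthetic mix 63/511 = 12.3%, Blend 1 68/258 = 26.4% → Blend 1
Overall: the synthetic mix 71/522 = 13.6%, Blend 1 79/271 = 29.2% → Blend 1
Blend 1 wins overall and in every soil group — no reversal.

Yes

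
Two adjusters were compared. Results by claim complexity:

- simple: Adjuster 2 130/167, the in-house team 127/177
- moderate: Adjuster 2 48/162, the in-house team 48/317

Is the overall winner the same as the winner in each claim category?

Yes

Simple: Adjuster 2 130/167 = 77.8%, the in-house team 127/177 = 71.8% → Adjuster 2
Moderate: Adjuster 2 48/162 = 29.6%, the in-house team 48/317 = 15.1% → Adjuster 2
Overall: Adjuster 2 178/329 = 54.1%, the in-house team 175/494 = 35.4% → Adjuster 2
Adjuster 2 wins overall and in every claim group — no reversal.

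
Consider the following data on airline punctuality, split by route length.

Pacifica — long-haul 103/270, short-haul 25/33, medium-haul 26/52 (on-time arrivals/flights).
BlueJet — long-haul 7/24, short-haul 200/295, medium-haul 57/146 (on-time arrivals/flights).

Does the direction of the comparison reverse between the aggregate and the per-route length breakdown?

Yes

Long-haul: Pacifica 103/270 = 38.1%, BlueJet 7/24 = 29.2% → Pacifica
Short-haul: Pacifica 25/33 = 75.8%, BlueJet 200/295 = 67.8% → Pacifica
Medium-haul: Pacifica 26/52 = 50.0%, BlueJet 57/146 = 39.0% → Pacifica
Overall: Pacifica 154/355 = 43.4%, BlueJet 264/465 = 56.8% → BlueJet
Pacifica wins each route group but BlueJet wins overall — the comparison reverses. Pacifica's flights skew toward long-haul, which has a lower base rate.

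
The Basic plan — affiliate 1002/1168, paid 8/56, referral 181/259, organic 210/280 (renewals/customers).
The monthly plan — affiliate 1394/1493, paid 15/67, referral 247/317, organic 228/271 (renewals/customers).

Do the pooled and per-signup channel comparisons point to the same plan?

Affiliate: the Basic plan 1002/1168 = 85.8%, the monthly plan 1394/1493 = 93.4% → the monthly plan
Paid: the Basic plan 8/56 = 14.3%, the monthly plan 15/67 = 22.4% → the monthly plan
Referral: the Basic plan 181/259 = 69.9%, the monthly plan 247/317 = 77.9% → the monthly plan
Organic: the Basic plan 210/280 = 75.0%, the monthly plan 228/271 = 84.1% → the monthly plan
Overall: the Basic plan 1401/1763 = 79.5%, the monthly plan 1884/2148 = 87.7% → the monthly plan
The monthly plan wins overall and in every signup group — no reversal.

Yes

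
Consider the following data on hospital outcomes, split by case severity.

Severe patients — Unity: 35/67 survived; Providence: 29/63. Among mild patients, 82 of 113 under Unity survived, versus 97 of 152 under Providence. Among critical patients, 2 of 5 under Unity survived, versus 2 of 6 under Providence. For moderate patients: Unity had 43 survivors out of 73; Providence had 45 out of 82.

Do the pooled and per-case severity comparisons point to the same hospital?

Severe: Unity 35/67 = 52.2%, Providence 29/63 = 46.0% → Unity
Mild: Unity 82/113 = 72.6%, Providence 97/152 = 63.8% → Unity
Critical: Unity 2/5 = 40.0%, Providence 2/6 = 33.3% → Unity
Moderate: Unity 43/73 = 58.9%, Providence 45/82 = 54.9% → Unity
Overall: Unity 162/258 = 62.8%, Providence 173/303 = 57.1% → Unity
Unity wins overall and in every case group — no reversal.

Yes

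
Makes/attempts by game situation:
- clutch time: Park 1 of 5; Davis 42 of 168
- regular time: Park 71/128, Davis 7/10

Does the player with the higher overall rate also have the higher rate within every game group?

No

Clutch time: Park 1/5 = 20.0%, Davis 42/168 = 25.0% → Davis
Regular time: Park 71/128 = 55.5%, Davis 7/10 = 70.0% → Davis
Overall: Park 72/133 = 54.1%, Davis 49/178 = 27.5% → Park
Davis wins each game group but Park wins overall — the comparison reverses. Davis's attempts skew toward clutch time, which has a lower base rate.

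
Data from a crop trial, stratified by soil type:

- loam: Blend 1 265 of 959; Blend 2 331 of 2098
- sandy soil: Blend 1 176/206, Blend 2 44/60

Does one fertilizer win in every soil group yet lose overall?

No

Loam: Blend 1 265/959 = 27.6%, Blend 2 331/2098 = 15.8% → Blend 1
Sandy soil: Blend 1 176/206 = 85.4%, Blend 2 44/60 = 73.3% → Blend 1
Overall: Blend 1 441/1165 = 37.9%, Blend 2 375/2158 = 17.4% → Blend 1
Blend 1 wins overall and in every soil group — no reversal.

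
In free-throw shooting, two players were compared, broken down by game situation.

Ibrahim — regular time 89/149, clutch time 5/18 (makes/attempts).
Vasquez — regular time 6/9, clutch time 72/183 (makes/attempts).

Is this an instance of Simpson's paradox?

Yes

Regular time: Ibrahim 89/149 = 59.7%, Vasquez 6/9 = 66.7% → Vasquez
Clutch time: Ibrahim 5/18 = 27.8%, Vasquez 72/183 = 39.3% → Vasquez
Overall: Ibrahim 94/167 = 56.3%, Vasquez 78/192 = 40.6% → Ibrahim
Vasquez wins each game group but Ibrahim wins overall — the comparison reverses. Vasquez's attempts skew toward clutch time, which has a lower base rate.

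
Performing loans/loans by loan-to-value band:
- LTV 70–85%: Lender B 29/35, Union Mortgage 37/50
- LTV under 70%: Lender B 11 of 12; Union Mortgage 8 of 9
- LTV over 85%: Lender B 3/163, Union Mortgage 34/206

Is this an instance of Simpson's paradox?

No

LTV 70–85%: Lender B 29/35 = 82.9%, Union Mortgage 37/50 = 74.0% → Lender B
LTV under 70%: Lender B 11/12 = 91.7%, Union Mortgage 8/9 = 88.9% → Lender B
LTV over 85%: Lender B 3/163 = 1.8%, Union Mortgage 34/206 = 16.5% → Union Mortgage
Overall: Lender B 43/210 = 20.5%, Union Mortgage 79/265 = 29.8% → Union Mortgage
Neither sweeps: Lender B wins 2 of 3 groups, Union Mortgage wins 1. Union Mortgage wins overall but not every group — no Simpson reversal.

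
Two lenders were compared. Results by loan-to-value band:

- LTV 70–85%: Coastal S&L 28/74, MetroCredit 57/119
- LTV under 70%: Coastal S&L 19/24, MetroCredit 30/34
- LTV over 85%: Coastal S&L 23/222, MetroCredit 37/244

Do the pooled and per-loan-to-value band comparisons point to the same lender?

LTV 70–85%: Coastal S&L 28/74 = 37.8%, MetroCredit 57/119 = 47.9% → MetroCredit
LTV under 70%: Coastal S&L 19/24 = 79.2%, MetroCredit 30/34 = 88.2% → MetroCredit
LTV over 85%: Coastal S&L 23/222 = 10.4%, MetroCredit 37/244 = 15.2% → MetroCredit
Overall: Coastal S&L 70/320 = 21.9%, MetroCredit 124/397 = 31.2% → MetroCredit
MetroCredit wins overall and in every loan-to-value group — no reversal.

Yes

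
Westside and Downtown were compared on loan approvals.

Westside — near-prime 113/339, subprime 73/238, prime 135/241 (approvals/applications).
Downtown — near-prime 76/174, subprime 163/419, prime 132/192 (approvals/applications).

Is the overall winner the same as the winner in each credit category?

Near-prime: Westside 113/339 = 33.3%, Downtown 76/174 = 43.7% → Downtown
Subprime: Westside 73/238 = 30.7%, Downtown 163/419 = 38.9% → Downtown
Prime: Westside 135/241 = 56.0%, Downtown 132/192 = 68.8% → Downtown
Overall: Westside 321/818 = 39.2%, Downtown 371/785 = 47.3% → Downtown
Downtown wins overall and in every credit group — no reversal.

Yes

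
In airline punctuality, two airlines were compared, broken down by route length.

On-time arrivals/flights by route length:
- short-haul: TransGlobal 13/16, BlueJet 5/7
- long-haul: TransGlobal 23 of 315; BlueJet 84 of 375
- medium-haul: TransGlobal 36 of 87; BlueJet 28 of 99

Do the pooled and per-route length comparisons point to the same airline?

Short-haul: TransGlobal 13/16 = 81.2%, BlueJet 5/7 = 71.4% → TransGlobal
Long-haul: TransGlobal 23/315 = 7.3%, BlueJet 84/375 = 22.4% → BlueJet
Medium-haul: TransGlobal 36/87 = 41.4%, BlueJet 28/99 = 28.3% → TransGlobal
Overall: TransGlobal 72/418 = 17.2%, BlueJet 117/481 = 24.3% → BlueJet
Neither sweeps: TransGlobal wins 2 of 3 groups, BlueJet wins 1. BlueJet wins overall but not every group — no Simpson reversal.

No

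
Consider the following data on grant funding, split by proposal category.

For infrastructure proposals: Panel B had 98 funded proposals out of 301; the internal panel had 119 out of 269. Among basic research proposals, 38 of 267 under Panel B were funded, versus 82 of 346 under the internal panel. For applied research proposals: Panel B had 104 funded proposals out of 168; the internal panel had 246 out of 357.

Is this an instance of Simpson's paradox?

Infrastructure: Panel B 98/301 = 32.6%, the internal panel 119/269 = 44.2% → the internal panel
Basic research: Panel B 38/267 = 14.2%, the internal panel 82/346 = 23.7% → the internal panel
Applied research: Panel B 104/168 = 61.9%, the internal panel 246/357 = 68.9% → the internal panel
Overall: Panel B 240/736 = 32.6%, the internal panel 447/972 = 46.0% → the internal panel
The internal panel wins overall and in every proposal group — no reversal.

No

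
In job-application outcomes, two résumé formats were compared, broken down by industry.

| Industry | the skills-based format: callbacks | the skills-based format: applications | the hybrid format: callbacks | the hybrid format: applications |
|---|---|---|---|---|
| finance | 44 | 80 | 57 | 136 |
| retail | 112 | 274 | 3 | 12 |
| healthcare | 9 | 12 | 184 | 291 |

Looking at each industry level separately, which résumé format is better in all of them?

Finance: the skills-based format 44/80 = 55.0%, the hybrid format 57/136 = 41.9% → the skills-based format
Retail: the skills-based format 112/274 = 40.9%, the hybrid format 3/12 = 25.0% → the skills-based format
Healthcare: the skills-based format 9/12 = 75.0%, the hybrid format 184/291 = 63.2% → the skills-based format
The skills-based format has the higher rate in all 3 groups.

the skills-based format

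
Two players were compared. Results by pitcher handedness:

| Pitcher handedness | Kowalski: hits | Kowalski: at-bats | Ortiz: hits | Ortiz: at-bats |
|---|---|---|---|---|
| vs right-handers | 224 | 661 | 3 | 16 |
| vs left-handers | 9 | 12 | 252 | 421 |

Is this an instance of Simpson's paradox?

Yes

Vs right-handers: Kowalski 224/661 = 33.9%, Ortiz 3/16 = 18.8% → Kowalski
Vs left-handers: Kowalski 9/12 = 75.0%, Ortiz 252/421 = 59.9% → Kowalski
Overall: Kowalski 233/673 = 34.6%, Ortiz 255/437 = 58.4% → Ortiz
Kowalski wins each pitcher group but Ortiz wins overall — the comparison reverses. Kowalski's at-bats skew toward vs right-handers, which has a lower base rate.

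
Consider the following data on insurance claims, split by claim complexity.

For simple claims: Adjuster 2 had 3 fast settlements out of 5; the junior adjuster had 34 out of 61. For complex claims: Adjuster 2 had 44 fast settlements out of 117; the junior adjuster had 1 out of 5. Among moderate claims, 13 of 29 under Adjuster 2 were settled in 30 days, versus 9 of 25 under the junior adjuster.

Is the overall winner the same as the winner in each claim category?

Simple: Adjuster 2 3/5 = 60.0%, the junior adjuster 34/61 = 55.7% → Adjuster 2
Complex: Adjuster 2 44/117 = 37.6%, the junior adjuster 1/5 = 20.0% → Adjuster 2
Moderate: Adjuster 2 13/29 = 44.8%, the junior adjuster 9/25 = 36.0% → Adjuster 2
Overall: Adjuster 2 60/151 = 39.7%, the junior adjuster 44/91 = 48.4% → the junior adjuster
Adjuster 2 wins each claim group but the junior adjuster wins overall — the comparison reverses. Adjuster 2's claims skew toward complex, which has a lower base rate.

No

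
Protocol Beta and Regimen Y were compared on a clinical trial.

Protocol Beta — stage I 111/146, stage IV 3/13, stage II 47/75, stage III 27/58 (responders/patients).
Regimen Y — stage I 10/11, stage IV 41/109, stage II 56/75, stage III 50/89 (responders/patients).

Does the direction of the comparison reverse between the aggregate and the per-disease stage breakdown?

Yes

Stage I: Protocol Beta 111/146 = 76.0%, Regimen Y 10/11 = 90.9% → Regimen Y
Stage IV: Protocol Beta 3/13 = 23.1%, Regimen Y 41/109 = 37.6% → Regimen Y
Stage II: Protocol Beta 47/75 = 62.7%, Regimen Y 56/75 = 74.7% → Regimen Y
Stage III: Protocol Beta 27/58 = 46.6%, Regimen Y 50/89 = 56.2% → Regimen Y
Overall: Protocol Beta 188/292 = 64.4%, Regimen Y 157/284 = 55.3% → Protocol Beta
Regimen Y wins each disease group but Protocol Beta wins overall — the comparison reverses. Regimen Y's patients skew toward stage IV, which has a lower base rate.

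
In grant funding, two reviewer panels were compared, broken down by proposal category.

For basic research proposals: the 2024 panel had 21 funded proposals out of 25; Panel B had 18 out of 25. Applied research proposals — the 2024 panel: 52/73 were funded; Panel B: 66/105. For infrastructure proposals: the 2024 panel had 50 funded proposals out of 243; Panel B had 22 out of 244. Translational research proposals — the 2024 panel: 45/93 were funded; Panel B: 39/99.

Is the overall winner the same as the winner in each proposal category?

Yes

Basic research: the 2024 panel 21/25 = 84.0%, Panel B 18/25 = 72.0% → the 2024 panel
Applied research: the 2024 panel 52/73 = 71.2%, Panel B 66/105 = 62.9% → the 2024 panel
Infrastructure: the 2024 panel 50/243 = 20.6%, Panel B 22/244 = 9.0% → the 2024 panel
Translational research: the 2024 panel 45/93 = 48.4%, Panel B 39/99 = 39.4% → the 2024 panel
Overall: the 2024 panel 168/434 = 38.7%, Panel B 145/473 = 30.7% → the 2024 panel
The 2024 panel wins overall and in every proposal group — no reversal.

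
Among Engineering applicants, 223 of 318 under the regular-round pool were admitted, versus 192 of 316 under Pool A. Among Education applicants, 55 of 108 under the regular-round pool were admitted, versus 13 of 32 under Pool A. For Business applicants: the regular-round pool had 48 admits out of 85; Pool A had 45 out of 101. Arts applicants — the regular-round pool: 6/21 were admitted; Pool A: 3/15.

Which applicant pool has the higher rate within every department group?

the regular-round pool

Engineering: the regular-round pool 223/318 = 70.1%, Pool A 192/316 = 60.8% → the regular-round pool
Education: the regular-round pool 55/108 = 50.9%, Pool A 13/32 = 40.6% → the regular-round pool
Business: the regular-round pool 48/85 = 56.5%, Pool A 45/101 = 44.6% → the regular-round pool
Arts: the regular-round pool 6/21 = 28.6%, Pool A 3/15 = 20.0% → the regular-round pool
The regular-round pool has the higher rate in all 4 groups.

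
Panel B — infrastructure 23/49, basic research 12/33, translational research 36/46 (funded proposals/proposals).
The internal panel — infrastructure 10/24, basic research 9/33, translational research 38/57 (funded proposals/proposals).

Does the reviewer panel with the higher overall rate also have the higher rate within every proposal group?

Infrastructure: Panel B 23/49 = 46.9%, the internal panel 10/24 = 41.7% → Panel B
Basic research: Panel B 12/33 = 36.4%, the internal panel 9/33 = 27.3% → Panel B
Translational research: Panel B 36/46 = 78.3%, the internal panel 38/57 = 66.7% → Panel B
Overall: Panel B 71/128 = 55.5%, the internal panel 57/114 = 50.0% → Panel B
Panel B wins overall and in every proposal group — no reversal.

Yes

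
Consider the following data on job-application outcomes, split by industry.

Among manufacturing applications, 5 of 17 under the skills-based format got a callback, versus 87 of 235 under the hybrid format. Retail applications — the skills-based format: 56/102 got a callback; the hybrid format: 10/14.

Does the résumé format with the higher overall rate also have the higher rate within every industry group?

No

Manufacturing: the skills-based format 5/17 = 29.4%, the hybrid format 87/235 = 37.0% → the hybrid format
Retail: the skills-based format 56/102 = 54.9%, the hybrid format 10/14 = 71.4% → the hybrid format
Overall: the skills-based format 61/119 = 51.3%, the hybrid format 97/249 = 39.0% → the skills-based format
The hybrid format wins each industry group but the skills-based format wins overall — the comparison reverses. The hybrid format's applications skew toward manufacturing, which has a lower base rate.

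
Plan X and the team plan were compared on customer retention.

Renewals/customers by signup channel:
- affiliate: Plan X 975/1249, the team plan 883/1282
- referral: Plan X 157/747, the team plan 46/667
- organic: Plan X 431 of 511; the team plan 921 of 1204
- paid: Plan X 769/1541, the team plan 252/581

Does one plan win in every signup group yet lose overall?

No

Affiliate: Plan X 975/1249 = 78.1%, the team plan 883/1282 = 68.9% → Plan X
Referral: Plan X 157/747 = 21.0%, the team plan 46/667 = 6.9% → Plan X
Organic: Plan X 431/511 = 84.3%, the team plan 921/1204 = 76.5% → Plan X
Paid: Plan X 769/1541 = 49.9%, the team plan 252/581 = 43.4% → Plan X
Overall: Plan X 2332/4048 = 57.6%, the team plan 2102/3734 = 56.3% → Plan X
Plan X wins overall and in every signup group — no reversal.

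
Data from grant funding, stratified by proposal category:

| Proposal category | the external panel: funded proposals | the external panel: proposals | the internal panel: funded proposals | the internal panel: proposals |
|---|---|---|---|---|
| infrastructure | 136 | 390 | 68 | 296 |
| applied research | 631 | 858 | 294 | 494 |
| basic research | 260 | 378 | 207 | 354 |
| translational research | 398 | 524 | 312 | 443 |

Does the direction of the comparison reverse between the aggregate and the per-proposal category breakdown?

Infrastructure: the external panel 136/390 = 34.9%, the internal panel 68/296 = 23.0% → the external panel
Applied research: the external panel 631/858 = 73.5%, the internal panel 294/494 = 59.5% → the external panel
Basic research: the external panel 260/378 = 68.8%, the internal panel 207/354 = 58.5% → the external panel
Translational research: the external panel 398/524 = 76.0%, the internal panel 312/443 = 70.4% → the external panel
Overall: the external panel 1425/2150 = 66.3%, the internal panel 881/1587 = 55.5% → the external panel
The external panel wins overall and in every proposal group — no reversal.

No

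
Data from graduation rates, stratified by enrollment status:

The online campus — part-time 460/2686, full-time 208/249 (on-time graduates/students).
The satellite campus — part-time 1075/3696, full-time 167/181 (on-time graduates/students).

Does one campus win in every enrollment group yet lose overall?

No

Part-time: the online campus 460/2686 = 17.1%, the satellite campus 1075/3696 = 29.1% → the satellite campus
Full-time: the online campus 208/249 = 83.5%, the satellite campus 167/181 = 92.3% → the satellite campus
Overall: the online campus 668/2935 = 22.8%, the satellite campus 1242/3877 = 32.0% → the satellite campus
The satellite campus wins overall and in every enrollment group — no reversal.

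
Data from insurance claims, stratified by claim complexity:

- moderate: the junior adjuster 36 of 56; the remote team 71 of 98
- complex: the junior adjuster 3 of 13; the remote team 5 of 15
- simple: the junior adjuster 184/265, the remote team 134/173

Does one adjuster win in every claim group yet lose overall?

No

Moderate: the junior adjuster 36/56 = 64.3%, the remote team 71/98 = 72.4% → the remote team
Complex: the junior adjuster 3/13 = 23.1%, the remote team 5/15 = 33.3% → the remote team
Simple: the junior adjuster 184/265 = 69.4%, the remote team 134/173 = 77.5% → the remote team
Overall: the junior adjuster 223/334 = 66.8%, the remote team 210/286 = 73.4% → the remote team
The remote team wins overall and in every claim group — no reversal.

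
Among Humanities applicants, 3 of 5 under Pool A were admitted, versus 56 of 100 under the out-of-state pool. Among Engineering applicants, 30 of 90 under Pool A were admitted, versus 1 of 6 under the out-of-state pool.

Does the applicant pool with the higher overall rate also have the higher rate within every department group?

No

Humanities: Pool A 3/5 = 60.0%, the out-of-state pool 56/100 = 56.0% → Pool A
Engineering: Pool A 30/90 = 33.3%, the out-of-state pool 1/6 = 16.7% → Pool A
Overall: Pool A 33/95 = 34.7%, the out-of-state pool 57/106 = 53.8% → the out-of-state pool
Pool A wins each department group but the out-of-state pool wins overall — the comparison reverses. Pool A's applicants skew toward Engineering, which has a lower base rate.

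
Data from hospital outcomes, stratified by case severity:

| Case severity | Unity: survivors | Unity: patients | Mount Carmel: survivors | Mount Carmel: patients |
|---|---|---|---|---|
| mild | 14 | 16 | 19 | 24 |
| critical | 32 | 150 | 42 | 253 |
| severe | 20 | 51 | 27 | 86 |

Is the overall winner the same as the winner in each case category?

Yes

Mild: Unity 14/16 = 87.5%, Mount Carmel 19/24 = 79.2% → Unity
Critical: Unity 32/150 = 21.3%, Mount Carmel 42/253 = 16.6% → Unity
Severe: Unity 20/51 = 39.2%, Mount Carmel 27/86 = 31.4% → Unity
Overall: Unity 66/217 = 30.4%, Mount Carmel 88/363 = 24.2% → Unity
Unity wins overall and in every case group — no reversal.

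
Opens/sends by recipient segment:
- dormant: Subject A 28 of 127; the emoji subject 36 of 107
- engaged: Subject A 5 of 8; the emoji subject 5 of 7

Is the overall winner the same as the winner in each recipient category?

Yes

Dormant: Subject A 28/127 = 22.0%, the emoji subject 36/107 = 33.6% → the emoji subject
Engaged: Subject A 5/8 = 62.5%, the emoji subject 5/7 = 71.4% → the emoji subject
Overall: Subject A 33/135 = 24.4%, the emoji subject 41/114 = 36.0% → the emoji subject
The emoji subject wins overall and in every recipient group — no reversal.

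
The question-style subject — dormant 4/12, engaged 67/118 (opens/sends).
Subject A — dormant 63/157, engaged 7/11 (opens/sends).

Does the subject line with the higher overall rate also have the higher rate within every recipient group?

No

Dormant: the question-style subject 4/12 = 33.3%, Subject A 63/157 = 40.1% → Subject A
Engaged: the question-style subject 67/118 = 56.8%, Subject A 7/11 = 63.6% → Subject A
Overall: the question-style subject 71/130 = 54.6%, Subject A 70/168 = 41.7% → the question-style subject
Subject A wins each recipient group but the question-style subject wins overall — the comparison reverses. Subject A's sends skew toward dormant, which has a lower base rate.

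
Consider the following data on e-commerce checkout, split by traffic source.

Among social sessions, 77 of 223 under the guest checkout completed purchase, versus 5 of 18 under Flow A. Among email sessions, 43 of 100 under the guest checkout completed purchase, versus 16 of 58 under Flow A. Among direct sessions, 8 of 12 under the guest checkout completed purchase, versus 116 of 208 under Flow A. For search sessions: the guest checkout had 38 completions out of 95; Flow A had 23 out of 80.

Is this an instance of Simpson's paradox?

Yes

Social: the guest checkout 77/223 = 34.5%, Flow A 5/18 = 27.8% → the guest checkout
Email: the guest checkout 43/100 = 43.0%, Flow A 16/58 = 27.6% → the guest checkout
Direct: the guest checkout 8/12 = 66.7%, Flow A 116/208 = 55.8% → the guest checkout
Search: the guest checkout 38/95 = 40.0%, Flow A 23/80 = 28.8% → the guest checkout
Overall: the guest checkout 166/430 = 38.6%, Flow A 160/364 = 44.0% → Flow A
The guest checkout wins each traffic group but Flow A wins overall — the comparison reverses. The guest checkout's sessions skew toward social, which has a lower base rate.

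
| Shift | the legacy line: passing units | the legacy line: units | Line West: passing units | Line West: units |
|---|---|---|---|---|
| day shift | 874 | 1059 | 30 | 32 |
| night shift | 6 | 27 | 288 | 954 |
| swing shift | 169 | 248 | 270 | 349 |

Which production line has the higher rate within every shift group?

Line West

Day shift: the legacy line 874/1059 = 82.5%, Line West 30/32 = 93.8% → Line West
Night shift: the legacy line 6/27 = 22.2%, Line West 288/954 = 30.2% → Line West
Swing shift: the legacy line 169/248 = 68.1%, Line West 270/349 = 77.4% → Line West
Line West has the higher rate in all 3 groups.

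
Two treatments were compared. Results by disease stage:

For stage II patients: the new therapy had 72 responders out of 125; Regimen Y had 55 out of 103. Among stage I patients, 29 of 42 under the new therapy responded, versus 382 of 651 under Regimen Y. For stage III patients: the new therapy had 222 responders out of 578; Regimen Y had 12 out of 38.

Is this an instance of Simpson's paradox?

Yes

Stage II: the new therapy 72/125 = 57.6%, Regimen Y 55/103 = 53.4% → the new therapy
Stage I: the new therapy 29/42 = 69.0%, Regimen Y 382/651 = 58.7% → the new therapy
Stage III: the new therapy 222/578 = 38.4%, Regimen Y 12/38 = 31.6% → the new therapy
Overall: the new therapy 323/745 = 43.4%, Regimen Y 449/792 = 56.7% → Regimen Y
The new therapy wins each disease group but Regimen Y wins overall — the comparison reverses. The new therapy's patients skew toward stage III, which has a lower base rate.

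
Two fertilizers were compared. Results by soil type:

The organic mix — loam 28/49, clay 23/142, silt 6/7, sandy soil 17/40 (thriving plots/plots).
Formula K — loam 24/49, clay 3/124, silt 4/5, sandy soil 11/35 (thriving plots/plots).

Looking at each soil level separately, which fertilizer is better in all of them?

Loam: the organic mix 28/49 = 57.1%, Formula K 24/49 = 49.0% → the organic mix
Clay: the organic mix 23/142 = 16.2%, Formula K 3/124 = 2.4% → the organic mix
Silt: the organic mix 6/7 = 85.7%, Formula K 4/5 = 80.0% → the organic mix
Sandy soil: the organic mix 17/40 = 42.5%, Formula K 11/35 = 31.4% → the organic mix
The organic mix has the higher rate in all 4 groups.

the organic mix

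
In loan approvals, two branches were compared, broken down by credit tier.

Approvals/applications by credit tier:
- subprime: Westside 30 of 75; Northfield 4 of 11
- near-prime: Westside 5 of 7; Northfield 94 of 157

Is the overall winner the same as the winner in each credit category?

No

Subprime: Westside 30/75 = 40.0%, Northfield 4/11 = 36.4% → Westside
Near-prime: Westside 5/7 = 71.4%, Northfield 94/157 = 59.9% → Westside
Overall: Westside 35/82 = 42.7%, Northfield 98/168 = 58.3% → Northfield
Westside wins each credit group but Northfield wins overall — the comparison reverses. Westside's applications skew toward subprime, which has a lower base rate.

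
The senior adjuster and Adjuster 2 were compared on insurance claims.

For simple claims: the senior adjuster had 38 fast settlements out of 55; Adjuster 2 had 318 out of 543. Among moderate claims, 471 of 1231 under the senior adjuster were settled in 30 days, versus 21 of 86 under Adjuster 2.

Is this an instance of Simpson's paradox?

Simple: the senior adjuster 38/55 = 69.1%, Adjuster 2 318/543 = 58.6% → the senior adjuster
Moderate: the senior adjuster 471/1231 = 38.3%, Adjuster 2 21/86 = 24.4% → the senior adjuster
Overall: the senior adjuster 509/1286 = 39.6%, Adjuster 2 339/629 = 53.9% → Adjuster 2
The senior adjuster wins each claim group but Adjuster 2 wins overall — the comparison reverses. The senior adjuster's claims skew toward moderate, which has a lower base rate.

Yes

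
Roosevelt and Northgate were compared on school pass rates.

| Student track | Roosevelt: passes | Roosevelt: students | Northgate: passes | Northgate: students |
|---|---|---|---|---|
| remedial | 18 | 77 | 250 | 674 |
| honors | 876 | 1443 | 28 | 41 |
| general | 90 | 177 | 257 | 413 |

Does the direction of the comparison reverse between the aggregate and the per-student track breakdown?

Remedial: Roosevelt 18/77 = 23.4%, Northgate 250/674 = 37.1% → Northgate
Honors: Roosevelt 876/1443 = 60.7%, Northgate 28/41 = 68.3% → Northgate
General: Roosevelt 90/177 = 50.8%, Northgate 257/413 = 62.2% → Northgate
Overall: Roosevelt 984/1697 = 58.0%, Northgate 535/1128 = 47.4% → Roosevelt
Northgate wins each student group but Roosevelt wins overall — the comparison reverses. Northgate's students skew toward remedial, which has a lower base rate.

Yes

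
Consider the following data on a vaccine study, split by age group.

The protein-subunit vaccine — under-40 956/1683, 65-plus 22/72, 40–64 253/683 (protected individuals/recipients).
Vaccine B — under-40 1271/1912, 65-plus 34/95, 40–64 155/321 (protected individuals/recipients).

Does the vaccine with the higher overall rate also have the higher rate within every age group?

Under-40: the protein-subunit vaccine 956/1683 = 56.8%, Vaccine B 1271/1912 = 66.5% → Vaccine B
65-plus: the protein-subunit vaccine 22/72 = 30.6%, Vaccine B 34/95 = 35.8% → Vaccine B
40–64: the protein-subunit vaccine 253/683 = 37.0%, Vaccine B 155/321 = 48.3% → Vaccine B
Overall: the protein-subunit vaccine 1231/2438 = 50.5%, Vaccine B 1460/2328 = 62.7% → Vaccine B
Vaccine B wins overall and in every age group — no reversal.

Yes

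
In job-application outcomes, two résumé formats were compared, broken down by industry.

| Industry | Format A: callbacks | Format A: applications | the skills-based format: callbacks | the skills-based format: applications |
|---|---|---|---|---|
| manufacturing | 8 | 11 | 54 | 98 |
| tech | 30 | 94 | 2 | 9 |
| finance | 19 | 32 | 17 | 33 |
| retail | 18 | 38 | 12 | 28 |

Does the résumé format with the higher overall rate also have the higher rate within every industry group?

No

Manufacturing: Format A 8/11 = 72.7%, the skills-based format 54/98 = 55.1% → Format A
Tech: Format A 30/94 = 31.9%, the skills-based format 2/9 = 22.2% → Format A
Finance: Format A 19/32 = 59.4%, the skills-based format 17/33 = 51.5% → Format A
Retail: Format A 18/38 = 47.4%, the skills-based format 12/28 = 42.9% → Format A
Overall: Format A 75/175 = 42.9%, the skills-based format 85/168 = 50.6% → the skills-based format
Format A wins each industry group but the skills-based format wins overall — the comparison reverses. Format A's applications skew toward tech, which has a lower base rate.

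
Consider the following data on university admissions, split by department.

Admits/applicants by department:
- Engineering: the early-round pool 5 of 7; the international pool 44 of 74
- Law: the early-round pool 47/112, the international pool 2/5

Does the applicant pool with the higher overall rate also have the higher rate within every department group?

Engineering: the early-round pool 5/7 = 71.4%, the international pool 44/74 = 59.5% → the early-round pool
Law: the early-round pool 47/112 = 42.0%, the international pool 2/5 = 40.0% → the early-round pool
Overall: the early-round pool 52/119 = 43.7%, the international pool 46/79 = 58.2% → the international pool
The early-round pool wins each department group but the international pool wins overall — the comparison reverses. The early-round pool's applicants skew toward Law, which has a lower base rate.

No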